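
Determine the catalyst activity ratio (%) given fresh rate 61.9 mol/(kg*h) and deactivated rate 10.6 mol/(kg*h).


Activity (%) = (rate_used / rate_fresh) * 100
rate_used = 10.6, rate_fresh = 61.9
= (10.6 / 61.9) * 100
= 0.1712 * 100 = 17.12

17.12 %


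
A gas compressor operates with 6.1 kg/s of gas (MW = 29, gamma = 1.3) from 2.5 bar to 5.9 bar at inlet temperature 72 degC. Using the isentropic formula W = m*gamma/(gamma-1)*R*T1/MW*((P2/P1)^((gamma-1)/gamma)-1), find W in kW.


Isentropic work: W = m*(gamma/(gamma-1))*(R*T1/MW)*((P2/P1)^((gamma-1)/gamma) - 1)
T1 = 72 + 273.15 = 345.15 K
Pressure ratio = 5.9 / 2.5 = 2.36
Exponent = (1.3 - 1)/1.3 = 0.230769
(P2/P1)^exp - 1 = 2.36^0.230769 - 1 = 0.219148
W = 6.1 * 1.3 / 0.3 * 8.314 * 345.15 / 29 * 0.219148 = 573.2

573.2 kW


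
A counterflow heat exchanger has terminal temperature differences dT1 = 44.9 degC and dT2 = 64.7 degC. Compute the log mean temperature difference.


LMTD = (dT1 - dT2) / ln(dT1/dT2)
= (44.9 - 64.7) / ln(44.9 / 64.7) = -19.8 / -0.365323 = 54.20

54.20 degC


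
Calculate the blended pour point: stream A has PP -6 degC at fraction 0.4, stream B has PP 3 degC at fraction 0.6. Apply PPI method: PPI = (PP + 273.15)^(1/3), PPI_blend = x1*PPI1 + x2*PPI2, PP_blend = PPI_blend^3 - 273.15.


PPI_1 = (-6 + 273.15)^(1/3) = 6.440482
PPI_2 = (3 + 273.15)^(1/3) = 6.512009
PPI_blend = 0.4 * 6.440482 + 0.6 * 6.512009 = 6.483398
PP_blend = 6.483398^3 - 273.15 = 272.5261 - 273.15 = -0.62

-0.62 degC


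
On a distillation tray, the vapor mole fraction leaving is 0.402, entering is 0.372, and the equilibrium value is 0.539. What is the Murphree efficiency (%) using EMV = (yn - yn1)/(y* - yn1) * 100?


Murphree vapor efficiency: EMV = (y_n - y_(n-1)) / (y*_n - y_(n-1)) * 100
EMV = (0.402 - 0.372) / (0.539 - 0.372) * 100 = 0.03 / 0.167 * 100 = 17.96

17.96 %


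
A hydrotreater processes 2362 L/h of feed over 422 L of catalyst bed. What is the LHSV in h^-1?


LHSV = volumetric feed rate / catalyst volume
= 2362 L/h / 422 L
= 5.597 h^-1

5.597 h^-1


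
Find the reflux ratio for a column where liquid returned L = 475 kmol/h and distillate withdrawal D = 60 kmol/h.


Reflux ratio definition: R = L / D (liquid returned / distillate withdrawn)
L = 475 kmol/h, D = 60 kmol/h
R = 475 / 60 = 7.917

7.917


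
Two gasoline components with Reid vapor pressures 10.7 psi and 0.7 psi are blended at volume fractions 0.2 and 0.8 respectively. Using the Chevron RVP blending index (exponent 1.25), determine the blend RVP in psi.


Chevron index: RVP_blend = (sum xi*RVPi^1.25)^(1/1.25)
RVP^1.25 terms: 0.2 * 10.7^1.25 + 0.8 * 0.7^1.25 = 4.38266
RVP_blend = 4.38266^(1/1.25) = 3.261

3.261 psi


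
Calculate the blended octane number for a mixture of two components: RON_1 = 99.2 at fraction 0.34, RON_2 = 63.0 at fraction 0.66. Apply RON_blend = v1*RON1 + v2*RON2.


Linear blending: RON_blend = sum(vi * RONi)
Contribution 1: 0.34 * 99.2 = 33.728
Contribution 2: 0.66 * 63.0 = 41.58
RON_blend = 33.728 + 41.58 = 75.308

75.308


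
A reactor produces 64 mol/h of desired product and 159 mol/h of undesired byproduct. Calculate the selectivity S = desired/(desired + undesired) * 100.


Selectivity = desired / (desired + undesired) * 100
Total products = 64 + 159 = 223 mol/h
S = 64 / 223 * 100
= 0.2870 * 100
= 28.70 %

28.70 %


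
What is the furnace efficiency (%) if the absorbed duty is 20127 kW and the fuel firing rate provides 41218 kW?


Furnace efficiency = Q_absorbed / Q_fuel * 100
= 20127 / 41218 * 100 = 48.83

48.83 %


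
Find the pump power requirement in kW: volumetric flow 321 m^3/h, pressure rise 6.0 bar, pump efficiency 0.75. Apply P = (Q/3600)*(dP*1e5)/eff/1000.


Q = 321 / 3600 = 0.0891667 m^3/s
P = 0.0891667 * (6.0 * 1e5) / 0.75 / 1000 = 71.33

71.33 kW


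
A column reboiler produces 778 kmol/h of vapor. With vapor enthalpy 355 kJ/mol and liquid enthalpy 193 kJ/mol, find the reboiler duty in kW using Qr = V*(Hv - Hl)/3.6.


Qr = 778 * (355 - 193) / 3.6 = 778 * 162 / 3.6 = 35010

35010 kW


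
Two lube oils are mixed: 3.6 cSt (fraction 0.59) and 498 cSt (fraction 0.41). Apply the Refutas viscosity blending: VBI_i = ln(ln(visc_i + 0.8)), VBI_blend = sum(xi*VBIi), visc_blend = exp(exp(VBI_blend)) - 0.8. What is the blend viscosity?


Refutas method: VBN_i = 14.534*ln(ln(visc_i + 0.8)) + 10.975, blended linearly by mass fraction; since VBN is linear in VBI_i = ln(ln(visc_i + 0.8)) and the fractions sum to 1, blend VBI directly: visc = exp(exp(VBI_blend)) - 0.8
VBI_1 = ln(ln(3.6 + 0.8)) = 0.393126
VBI_2 = ln(ln(498 + 0.8)) = 1.82652
VBI_blend = 0.59 * 0.393126 + 0.41 * 1.82652 = 0.980818
visc_blend = exp(exp(0.980818)) - 0.8 = 13.59

13.59 cSt


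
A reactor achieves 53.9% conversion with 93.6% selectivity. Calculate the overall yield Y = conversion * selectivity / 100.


Overall yield = conversion (%) * selectivity (%) / 100
Conversion = 53.9%, Selectivity = 93.6%
Y = 53.9 * 93.6 / 100
= 50.4504 %

50.4504 %


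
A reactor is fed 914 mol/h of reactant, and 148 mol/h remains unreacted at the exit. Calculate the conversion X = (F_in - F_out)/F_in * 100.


X = (F_in - F_out) / F_in * 100
Moles reacted = 914 - 148 = 766
X = 766 / 914 * 100
= 0.8381 * 100
= 83.81 %

83.81 %


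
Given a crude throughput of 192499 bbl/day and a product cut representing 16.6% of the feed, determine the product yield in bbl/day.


Crude throughput = 192499 bbl/day
Fraction yield = 16.6%
yield = throughput * fraction / 100
yield = 192499 * 16.6 / 100 = 31954.834

31954.834 bbl/day


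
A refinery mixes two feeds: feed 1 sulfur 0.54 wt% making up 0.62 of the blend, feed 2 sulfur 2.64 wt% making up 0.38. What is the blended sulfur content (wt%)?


Linear sulfur blending: S_blend = x1*S1 + x2*S2
Contribution 1: 0.62 * 0.54 = 0.3348 wt%
Contribution 2: 0.38 * 2.64 = 1.0032 wt%
S_blend = 0.3348 + 1.0032 = 1.338

1.338 wt%


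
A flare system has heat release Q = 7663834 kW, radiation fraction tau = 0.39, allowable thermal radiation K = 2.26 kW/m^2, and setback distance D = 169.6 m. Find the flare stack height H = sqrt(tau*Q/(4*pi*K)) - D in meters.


tau*Q/(4*pi*K) = 0.39 * 7663834 / (4 * pi * 2.26) = 105243
sqrt(105243) = 324.412
H = 324.412 - 169.6 = 154.8

154.8 m


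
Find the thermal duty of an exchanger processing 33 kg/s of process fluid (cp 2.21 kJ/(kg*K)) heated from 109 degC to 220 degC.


Q = m_dot * cp * delta_T
delta_T = 220 - 109 = 111 K
Q = 33 * 2.21 * 111
= 72.93 * 111
= 8095.23 kW

8095.23 kW


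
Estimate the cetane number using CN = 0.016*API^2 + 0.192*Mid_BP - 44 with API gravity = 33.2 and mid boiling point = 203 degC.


CN = 0.016 * 33.2^2 + 0.192 * 203 - 44
CN = 17.63584 + 38.976 - 44 = 12.61184

12.61184


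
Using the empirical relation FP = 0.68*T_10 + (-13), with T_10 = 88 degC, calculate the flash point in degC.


FP = 0.68 * 88 + (-13) = 46.84

46.84 degC


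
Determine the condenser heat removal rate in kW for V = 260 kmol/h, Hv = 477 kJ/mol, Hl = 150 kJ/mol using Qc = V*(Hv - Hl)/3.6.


Qc = 260 * (477 - 150) / 3.6 = 260 * 327 / 3.6 = 23620

23620 kW


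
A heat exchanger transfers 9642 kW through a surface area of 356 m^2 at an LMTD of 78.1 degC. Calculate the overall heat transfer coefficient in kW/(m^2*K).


From Q = U*A*LMTD, U = Q / (A * LMTD)
U = 9642 / (356 * 78.1) = 9642 / 27803.6 = 0.3468

0.3468 kW/(m^2*K)


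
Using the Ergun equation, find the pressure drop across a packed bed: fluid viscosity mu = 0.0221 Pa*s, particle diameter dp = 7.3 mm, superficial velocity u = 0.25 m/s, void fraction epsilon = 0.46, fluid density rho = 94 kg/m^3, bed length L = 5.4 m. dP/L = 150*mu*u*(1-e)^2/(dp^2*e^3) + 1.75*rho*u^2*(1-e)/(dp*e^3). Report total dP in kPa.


dp = 7.3 mm = 0.0073 m
Viscous term = 150*0.0221*0.25*(1-0.46)^2 / (0.0073^2*0.46^3) = 46589.9
Inertial term = 1.75*94*0.25^2*(1-0.46) / (0.0073*0.46^3) = 7813.46
dP/L = 46589.9 + 7813.46 = 54403.4 Pa/m
dP = 54403.4 * 5.4 / 1000 = 293.8 kPa

293.8 kPa


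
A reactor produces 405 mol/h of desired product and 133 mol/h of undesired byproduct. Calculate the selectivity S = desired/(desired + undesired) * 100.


Selectivity = desired / (desired + undesired) * 100
Total products = 405 + 133 = 538 mol/h
S = 405 / 538 * 100
= 0.7528 * 100
= 75.28 %

75.28 %


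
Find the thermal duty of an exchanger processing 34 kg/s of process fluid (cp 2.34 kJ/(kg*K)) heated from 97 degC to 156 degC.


Q = m_dot * cp * delta_T
delta_T = 156 - 97 = 59 K
Q = 34 * 2.34 * 59
= 79.56 * 59
= 4694.04 kW

4694.04 kW


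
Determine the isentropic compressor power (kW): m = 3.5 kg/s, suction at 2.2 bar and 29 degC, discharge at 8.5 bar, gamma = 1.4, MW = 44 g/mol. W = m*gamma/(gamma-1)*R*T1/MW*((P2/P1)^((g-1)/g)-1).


Isentropic work: W = m*(gamma/(gamma-1))*(R*T1/MW)*((P2/P1)^((gamma-1)/gamma) - 1)
T1 = 29 + 273.15 = 302.15 K
Pressure ratio = 8.5 / 2.2 = 3.86364
Exponent = (1.4 - 1)/1.4 = 0.285714
(P2/P1)^exp - 1 = 3.86364^0.285714 - 1 = 0.47134
W = 3.5 * 1.4 / 0.4 * 8.314 * 302.15 / 44 * 0.47134 = 329.6

329.6 kW


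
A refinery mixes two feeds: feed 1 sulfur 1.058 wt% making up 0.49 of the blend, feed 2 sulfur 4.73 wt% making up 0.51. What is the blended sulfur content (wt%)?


Linear sulfur blending: S_blend = x1*S1 + x2*S2
Contribution 1: 0.49 * 1.058 = 0.51842 wt%
Contribution 2: 0.51 * 4.73 = 2.4123 wt%
S_blend = 0.51842 + 2.4123 = 2.93072

2.93072 wt%


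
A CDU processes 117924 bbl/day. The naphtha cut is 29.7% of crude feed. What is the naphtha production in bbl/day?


Crude throughput = 117924 bbl/day
Fraction yield = 29.7%
yield = throughput * fraction / 100
yield = 117924 * 29.7 / 100 = 35023.428

35023.428 bbl/day


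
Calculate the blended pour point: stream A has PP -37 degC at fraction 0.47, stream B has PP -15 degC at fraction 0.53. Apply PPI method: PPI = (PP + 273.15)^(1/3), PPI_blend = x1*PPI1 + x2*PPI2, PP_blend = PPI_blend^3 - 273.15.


PPI_1 = (-37 + 273.15)^(1/3) = 6.181056
PPI_2 = (-15 + 273.15)^(1/3) = 6.36733
PPI_blend = 0.47 * 6.181056 + 0.53 * 6.36733 = 6.279781
PP_blend = 6.279781^3 - 273.15 = 247.6472 - 273.15 = -25.5

-25.5 degC


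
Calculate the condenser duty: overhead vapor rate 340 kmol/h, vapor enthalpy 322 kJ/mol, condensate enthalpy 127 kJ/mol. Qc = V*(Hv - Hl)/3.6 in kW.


Qc = 340 * (322 - 127) / 3.6 = 340 * 195 / 3.6 = 18420

18420 kW


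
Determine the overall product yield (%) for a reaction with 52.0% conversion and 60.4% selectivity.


Overall yield = conversion (%) * selectivity (%) / 100
Conversion = 52.0%, Selectivity = 60.4%
Y = 52.0 * 60.4 / 100
= 31.408 %

31.408 %


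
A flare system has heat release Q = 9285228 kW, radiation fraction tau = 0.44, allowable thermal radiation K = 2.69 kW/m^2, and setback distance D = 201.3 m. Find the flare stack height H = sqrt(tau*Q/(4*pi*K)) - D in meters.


tau*Q/(4*pi*K) = 0.44 * 9285228 / (4 * pi * 2.69) = 120860
sqrt(120860) = 347.649
H = 347.649 - 201.3 = 146.3

146.3 m


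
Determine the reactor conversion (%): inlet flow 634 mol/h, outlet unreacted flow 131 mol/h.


X = (F_in - F_out) / F_in * 100
Moles reacted = 634 - 131 = 503
X = 503 / 634 * 100
= 0.7934 * 100
= 79.34 %

79.34 %


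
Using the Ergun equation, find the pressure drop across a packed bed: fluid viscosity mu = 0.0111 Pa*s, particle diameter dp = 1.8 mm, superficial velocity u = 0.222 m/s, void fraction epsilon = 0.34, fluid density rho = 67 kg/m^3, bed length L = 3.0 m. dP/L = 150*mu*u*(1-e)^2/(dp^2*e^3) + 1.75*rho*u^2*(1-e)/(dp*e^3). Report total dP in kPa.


dp = 1.8 mm = 0.0018 m
Viscous term = 150*0.0111*0.222*(1-0.34)^2 / (0.0018^2*0.34^3) = 1264370
Inertial term = 1.75*67*0.222^2*(1-0.34) / (0.0018*0.34^3) = 53908
dP/L = 1264370 + 53908 = 1318280 Pa/m
dP = 1318280 * 3.0 / 1000 = 3955 kPa

3955 kPa


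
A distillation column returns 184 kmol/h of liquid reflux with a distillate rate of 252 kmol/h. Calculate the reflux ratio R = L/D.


Reflux ratio definition: R = L / D (liquid returned / distillate withdrawn)
L = 184 kmol/h, D = 252 kmol/h
R = 184 / 252 = 0.7302

0.7302


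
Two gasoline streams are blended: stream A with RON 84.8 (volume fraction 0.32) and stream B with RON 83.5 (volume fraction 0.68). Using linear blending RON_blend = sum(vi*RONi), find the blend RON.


Linear blending: RON_blend = sum(vi * RONi)
Contribution 1: 0.32 * 84.8 = 27.136
Contribution 2: 0.68 * 83.5 = 56.78
RON_blend = 27.136 + 56.78 = 83.916

83.916


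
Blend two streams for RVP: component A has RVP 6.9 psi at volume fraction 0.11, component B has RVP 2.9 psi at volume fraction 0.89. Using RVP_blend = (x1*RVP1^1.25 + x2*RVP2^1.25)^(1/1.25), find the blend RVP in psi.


Chevron index: RVP_blend = (sum xi*RVPi^1.25)^(1/1.25)
RVP^1.25 terms: 0.11 * 6.9^1.25 + 0.89 * 2.9^1.25 = 4.59826
RVP_blend = 4.59826^(1/1.25) = 3.389

3.389 psi


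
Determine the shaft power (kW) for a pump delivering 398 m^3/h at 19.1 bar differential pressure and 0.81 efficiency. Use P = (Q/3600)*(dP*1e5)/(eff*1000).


Q = 398 / 3600 = 0.110556 m^3/s
P = 0.110556 * (19.1 * 1e5) / 0.81 / 1000 = 260.7

260.7 kW


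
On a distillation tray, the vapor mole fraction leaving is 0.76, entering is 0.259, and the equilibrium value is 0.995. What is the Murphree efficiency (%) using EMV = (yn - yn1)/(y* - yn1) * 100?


Murphree vapor efficiency: EMV = (y_n - y_(n-1)) / (y*_n - y_(n-1)) * 100
EMV = (0.76 - 0.259) / (0.995 - 0.259) * 100 = 0.501 / 0.736 * 100 = 68.07

68.07 %


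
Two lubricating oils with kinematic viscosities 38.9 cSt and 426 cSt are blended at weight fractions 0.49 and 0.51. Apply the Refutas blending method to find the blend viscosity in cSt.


Refutas method: VBN_i = 14.534*ln(ln(visc_i + 0.8)) + 10.975, blended linearly by mass fraction; since VBN is linear in VBI_i = ln(ln(visc_i + 0.8)) and the fractions sum to 1, blend VBI directly: visc = exp(exp(VBI_blend)) - 0.8
VBI_1 = ln(ln(38.9 + 0.8)) = 1.30328
VBI_2 = ln(ln(426 + 0.8)) = 1.8011
VBI_blend = 0.49 * 1.30328 + 0.51 * 1.8011 = 1.55717
visc_blend = exp(exp(1.55717)) - 0.8 = 114.3

114.3 cSt


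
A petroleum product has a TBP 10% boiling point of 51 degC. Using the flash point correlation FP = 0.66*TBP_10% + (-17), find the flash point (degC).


FP = 0.66 * 51 + (-17) = 16.66

16.66 degC


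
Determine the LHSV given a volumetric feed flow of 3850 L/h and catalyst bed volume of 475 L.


LHSV = volumetric feed rate / catalyst volume
= 3850 L/h / 475 L
= 8.105 h^-1

8.105 h^-1


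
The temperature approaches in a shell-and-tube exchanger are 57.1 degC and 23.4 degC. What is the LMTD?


LMTD = (dT1 - dT2) / ln(dT1/dT2)
= (57.1 - 23.4) / ln(57.1 / 23.4) = 33.7 / 0.892068 = 37.78

37.78 degC


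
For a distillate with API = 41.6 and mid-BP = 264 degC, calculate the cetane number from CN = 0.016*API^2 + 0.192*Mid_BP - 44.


CN = 0.016 * 41.6^2 + 0.192 * 264 - 44
CN = 27.68896 + 50.688 - 44 = 34.37696

34.37696


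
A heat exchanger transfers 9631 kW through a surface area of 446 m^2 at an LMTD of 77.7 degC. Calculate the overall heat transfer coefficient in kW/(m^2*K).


From Q = U*A*LMTD, U = Q / (A * LMTD)
U = 9631 / (446 * 77.7) = 9631 / 34654.2 = 0.2779

0.2779 kW/(m^2*K)


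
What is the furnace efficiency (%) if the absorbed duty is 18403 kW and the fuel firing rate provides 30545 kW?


Furnace efficiency = Q_absorbed / Q_fuel * 100
= 18403 / 30545 * 100 = 60.25

60.25 %


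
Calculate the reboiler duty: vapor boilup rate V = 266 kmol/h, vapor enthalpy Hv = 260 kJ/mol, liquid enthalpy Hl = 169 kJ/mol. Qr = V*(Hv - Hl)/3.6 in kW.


Qr = 266 * (260 - 169) / 3.6 = 266 * 91 / 3.6 = 6724

6724 kW


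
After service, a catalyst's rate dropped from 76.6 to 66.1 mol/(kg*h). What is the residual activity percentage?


Activity (%) = (rate_used / rate_fresh) * 100
rate_used = 66.1, rate_fresh = 76.6
= (66.1 / 76.6) * 100
= 0.8629 * 100 = 86.29

86.29 %


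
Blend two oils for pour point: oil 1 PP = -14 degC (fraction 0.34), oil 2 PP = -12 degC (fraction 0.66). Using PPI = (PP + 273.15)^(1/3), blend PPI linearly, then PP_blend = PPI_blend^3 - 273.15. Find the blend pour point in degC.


PPI_1 = (-14 + 273.15)^(1/3) = 6.375541
PPI_2 = (-12 + 273.15)^(1/3) = 6.391901
PPI_blend = 0.34 * 6.375541 + 0.66 * 6.391901 = 6.386339
PP_blend = 6.386339^3 - 273.15 = 260.4689 - 273.15 = -12.68

-12.68 degC


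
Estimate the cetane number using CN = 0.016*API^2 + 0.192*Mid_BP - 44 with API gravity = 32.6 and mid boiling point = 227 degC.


CN = 0.016 * 32.6^2 + 0.192 * 227 - 44
CN = 17.00416 + 43.584 - 44 = 16.58816

16.58816


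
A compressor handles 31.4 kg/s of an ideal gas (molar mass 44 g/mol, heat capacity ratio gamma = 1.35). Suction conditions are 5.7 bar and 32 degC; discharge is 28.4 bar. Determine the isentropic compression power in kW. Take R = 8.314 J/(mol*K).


Isentropic work: W = m*(gamma/(gamma-1))*(R*T1/MW)*((P2/P1)^((gamma-1)/gamma) - 1)
T1 = 32 + 273.15 = 305.15 K
Pressure ratio = 28.4 / 5.7 = 4.98246
Exponent = (1.35 - 1)/1.35 = 0.259259
(P2/P1)^exp - 1 = 4.98246^0.259259 - 1 = 0.516417
W = 31.4 * 1.35 / 0.35 * 8.314 * 305.15 / 44 * 0.516417 = 3606

3606 kW


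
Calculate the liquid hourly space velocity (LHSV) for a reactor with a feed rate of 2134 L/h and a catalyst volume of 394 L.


LHSV = volumetric feed rate / catalyst volume
= 2134 L/h / 394 L
= 5.416 h^-1

5.416 h^-1


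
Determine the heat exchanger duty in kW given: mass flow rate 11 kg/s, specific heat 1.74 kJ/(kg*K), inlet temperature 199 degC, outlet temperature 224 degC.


Q = m_dot * cp * delta_T
delta_T = 224 - 199 = 25 K
Q = 11 * 1.74 * 25
= 19.14 * 25
= 478.5 kW

478.5 kW


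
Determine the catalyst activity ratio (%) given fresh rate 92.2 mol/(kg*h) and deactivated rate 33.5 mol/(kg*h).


Activity (%) = (rate_used / rate_fresh) * 100
rate_used = 33.5, rate_fresh = 92.2
= (33.5 / 92.2) * 100
= 0.3633 * 100 = 36.33

36.33 %


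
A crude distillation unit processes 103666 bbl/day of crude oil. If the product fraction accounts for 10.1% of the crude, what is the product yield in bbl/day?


Crude throughput = 103666 bbl/day
Fraction yield = 10.1%
yield = throughput * fraction / 100
yield = 103666 * 10.1 / 100 = 10470.266

10470.266 bbl/day


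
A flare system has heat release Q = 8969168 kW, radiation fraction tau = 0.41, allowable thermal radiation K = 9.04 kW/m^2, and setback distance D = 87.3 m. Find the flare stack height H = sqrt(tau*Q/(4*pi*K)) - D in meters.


tau*Q/(4*pi*K) = 0.41 * 8969168 / (4 * pi * 9.04) = 32371.1
sqrt(32371.1) = 179.92
H = 179.92 - 87.3 = 92.62

92.62 m


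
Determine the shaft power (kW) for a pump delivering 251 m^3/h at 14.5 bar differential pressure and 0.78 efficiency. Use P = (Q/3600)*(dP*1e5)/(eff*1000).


Q = 251 / 3600 = 0.0697222 m^3/s
P = 0.0697222 * (14.5 * 1e5) / 0.78 / 1000 = 129.6

129.6 kW


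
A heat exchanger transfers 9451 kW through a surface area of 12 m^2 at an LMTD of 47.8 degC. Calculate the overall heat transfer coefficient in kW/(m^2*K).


From Q = U*A*LMTD, U = Q / (A * LMTD)
U = 9451 / (12 * 47.8) = 9451 / 573.6 = 16.48

16.48 kW/(m^2*K)


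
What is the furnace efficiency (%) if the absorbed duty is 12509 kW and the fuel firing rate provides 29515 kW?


Furnace efficiency = Q_absorbed / Q_fuel * 100
= 12509 / 29515 * 100 = 42.38

42.38 %


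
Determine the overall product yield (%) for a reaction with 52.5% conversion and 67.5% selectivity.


Overall yield = conversion (%) * selectivity (%) / 100
Conversion = 52.5%, Selectivity = 67.5%
Y = 52.5 * 67.5 / 100
= 35.4375 %

35.4375 %


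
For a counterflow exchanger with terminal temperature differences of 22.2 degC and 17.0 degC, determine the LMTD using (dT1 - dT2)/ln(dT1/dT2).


LMTD = (dT1 - dT2) / ln(dT1/dT2)
= (22.2 - 17.0) / ln(22.2 / 17.0) = 5.2 / 0.266879 = 19.48

19.48 degC


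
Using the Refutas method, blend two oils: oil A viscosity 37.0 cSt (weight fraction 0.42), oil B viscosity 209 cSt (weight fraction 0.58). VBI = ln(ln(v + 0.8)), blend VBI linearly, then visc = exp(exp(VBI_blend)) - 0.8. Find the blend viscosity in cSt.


Refutas method: VBN_i = 14.534*ln(ln(visc_i + 0.8)) + 10.975, blended linearly by mass fraction; since VBN is linear in VBI_i = ln(ln(visc_i + 0.8)) and the fractions sum to 1, blend VBI directly: visc = exp(exp(VBI_blend)) - 0.8
VBI_1 = ln(ln(37.0 + 0.8)) = 1.28987
VBI_2 = ln(ln(209 + 0.8)) = 1.67638
VBI_blend = 0.42 * 1.28987 + 0.58 * 1.67638 = 1.51405
visc_blend = exp(exp(1.51405)) - 0.8 = 93.37

93.37 cSt


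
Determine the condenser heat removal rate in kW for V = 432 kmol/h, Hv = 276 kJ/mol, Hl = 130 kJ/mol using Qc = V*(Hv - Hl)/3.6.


Qc = 432 * (276 - 130) / 3.6 = 432 * 146 / 3.6 = 17520

17520 kW


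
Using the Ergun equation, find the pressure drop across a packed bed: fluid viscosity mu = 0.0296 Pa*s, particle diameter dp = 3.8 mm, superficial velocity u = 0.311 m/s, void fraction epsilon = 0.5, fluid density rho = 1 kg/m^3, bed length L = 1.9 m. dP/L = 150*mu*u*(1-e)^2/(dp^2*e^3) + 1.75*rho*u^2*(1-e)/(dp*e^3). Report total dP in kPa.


dp = 3.8 mm = 0.0038 m
Viscous term = 150*0.0296*0.311*(1-0.5)^2 / (0.0038^2*0.5^3) = 191252
Inertial term = 1.75*1*0.311^2*(1-0.5) / (0.0038*0.5^3) = 178.17
dP/L = 191252 + 178.17 = 191430 Pa/m
dP = 191430 * 1.9 / 1000 = 363.7 kPa

363.7 kPa


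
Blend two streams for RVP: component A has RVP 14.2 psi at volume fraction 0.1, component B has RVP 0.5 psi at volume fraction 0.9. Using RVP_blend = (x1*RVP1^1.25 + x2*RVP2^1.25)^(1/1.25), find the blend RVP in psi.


Chevron index: RVP_blend = (sum xi*RVPi^1.25)^(1/1.25)
RVP^1.25 terms: 0.1 * 14.2^1.25 + 0.9 * 0.5^1.25 = 3.13492
RVP_blend = 3.13492^(1/1.25) = 2.494

2.494 psi


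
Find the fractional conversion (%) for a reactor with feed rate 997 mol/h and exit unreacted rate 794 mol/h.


X = (F_in - F_out) / F_in * 100
Moles reacted = 997 - 794 = 203
X = 203 / 997 * 100
= 0.2036 * 100
= 20.36 %

20.36 %


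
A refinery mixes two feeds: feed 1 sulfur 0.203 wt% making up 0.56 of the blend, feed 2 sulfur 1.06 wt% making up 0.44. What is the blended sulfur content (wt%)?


Linear sulfur blending: S_blend = x1*S1 + x2*S2
Contribution 1: 0.56 * 0.203 = 0.11368 wt%
Contribution 2: 0.44 * 1.06 = 0.4664 wt%
S_blend = 0.11368 + 0.4664 = 0.58008

0.58008 wt%


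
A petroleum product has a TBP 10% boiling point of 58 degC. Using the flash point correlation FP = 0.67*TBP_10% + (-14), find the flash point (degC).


FP = 0.67 * 58 + (-14) = 24.86

24.86 degC


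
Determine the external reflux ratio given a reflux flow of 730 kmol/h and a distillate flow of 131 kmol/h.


Reflux ratio definition: R = L / D (liquid returned / distillate withdrawn)
L = 730 kmol/h, D = 131 kmol/h
R = 730 / 131 = 5.573

5.573


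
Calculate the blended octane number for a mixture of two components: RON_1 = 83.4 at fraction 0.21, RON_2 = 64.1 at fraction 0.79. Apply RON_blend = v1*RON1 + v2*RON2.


Linear blending: RON_blend = sum(vi * RONi)
Contribution 1: 0.21 * 83.4 = 17.514
Contribution 2: 0.79 * 64.1 = 50.639
RON_blend = 17.514 + 50.639 = 68.153

68.153


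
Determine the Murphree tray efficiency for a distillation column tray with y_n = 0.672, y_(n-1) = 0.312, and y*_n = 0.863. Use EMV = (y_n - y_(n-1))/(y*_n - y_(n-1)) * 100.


Murphree vapor efficiency: EMV = (y_n - y_(n-1)) / (y*_n - y_(n-1)) * 100
EMV = (0.672 - 0.312) / (0.863 - 0.312) * 100 = 0.36 / 0.551 * 100 = 65.34

65.34 %


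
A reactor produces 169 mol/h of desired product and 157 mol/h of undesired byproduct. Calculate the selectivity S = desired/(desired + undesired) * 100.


Selectivity = desired / (desired + undesired) * 100
Total products = 169 + 157 = 326 mol/h
S = 169 / 326 * 100
= 0.5184 * 100
= 51.84 %

51.84 %


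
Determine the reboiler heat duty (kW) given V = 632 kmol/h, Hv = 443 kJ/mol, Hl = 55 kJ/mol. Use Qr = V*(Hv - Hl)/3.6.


Qr = 632 * (443 - 55) / 3.6 = 632 * 388 / 3.6 = 68120

68120 kW


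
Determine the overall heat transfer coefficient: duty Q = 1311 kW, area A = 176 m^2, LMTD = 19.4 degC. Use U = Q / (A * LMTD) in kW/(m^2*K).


From Q = U*A*LMTD, U = Q / (A * LMTD)
U = 1311 / (176 * 19.4) = 1311 / 3414.4 = 0.3840

0.3840 kW/(m^2*K)


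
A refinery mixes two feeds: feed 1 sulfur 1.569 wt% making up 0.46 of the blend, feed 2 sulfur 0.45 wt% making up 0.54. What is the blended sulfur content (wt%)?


Linear sulfur blending: S_blend = x1*S1 + x2*S2
Contribution 1: 0.46 * 1.569 = 0.72174 wt%
Contribution 2: 0.54 * 0.45 = 0.243 wt%
S_blend = 0.72174 + 0.243 = 0.96474

0.96474 wt%


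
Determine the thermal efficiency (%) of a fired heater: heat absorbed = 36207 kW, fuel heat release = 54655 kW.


Furnace efficiency = Q_absorbed / Q_fuel * 100
= 36207 / 54655 * 100 = 66.25

66.25 %


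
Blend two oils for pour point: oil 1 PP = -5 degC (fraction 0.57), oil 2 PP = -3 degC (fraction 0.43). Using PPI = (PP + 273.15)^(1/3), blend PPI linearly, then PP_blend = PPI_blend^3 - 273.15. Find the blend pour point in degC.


PPI_1 = (-5 + 273.15)^(1/3) = 6.448508
PPI_2 = (-3 + 273.15)^(1/3) = 6.464501
PPI_blend = 0.57 * 6.448508 + 0.43 * 6.464501 = 6.455385
PP_blend = 6.455385^3 - 273.15 = 269.0088 - 273.15 = -4.14

-4.14 degC


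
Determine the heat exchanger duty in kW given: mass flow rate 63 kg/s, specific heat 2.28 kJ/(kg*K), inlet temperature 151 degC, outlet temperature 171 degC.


Q = m_dot * cp * delta_T
delta_T = 171 - 151 = 20 K
Q = 63 * 2.28 * 20
= 143.64 * 20
= 2872.8 kW

2872.8 kW


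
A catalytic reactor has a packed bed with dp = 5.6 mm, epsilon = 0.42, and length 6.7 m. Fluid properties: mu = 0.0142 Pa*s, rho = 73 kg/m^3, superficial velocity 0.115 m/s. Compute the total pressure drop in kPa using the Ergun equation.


dp = 5.6 mm = 0.0056 m
Viscous term = 150*0.0142*0.115*(1-0.42)^2 / (0.0056^2*0.42^3) = 35465.8
Inertial term = 1.75*73*0.115^2*(1-0.42) / (0.0056*0.42^3) = 2361.83
dP/L = 35465.8 + 2361.83 = 37827.6 Pa/m
dP = 37827.6 * 6.7 / 1000 = 253.4 kPa

253.4 kPa


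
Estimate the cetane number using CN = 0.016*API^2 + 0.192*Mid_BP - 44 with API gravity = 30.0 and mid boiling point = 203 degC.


CN = 0.016 * 30.0^2 + 0.192 * 203 - 44
CN = 14.4 + 38.976 - 44 = 9.376

9.376


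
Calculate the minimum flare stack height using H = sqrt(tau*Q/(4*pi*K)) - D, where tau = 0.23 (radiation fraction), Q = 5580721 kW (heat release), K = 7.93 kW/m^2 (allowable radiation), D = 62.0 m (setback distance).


tau*Q/(4*pi*K) = 0.23 * 5580721 / (4 * pi * 7.93) = 12880.6
sqrt(12880.6) = 113.493
H = 113.493 - 62.0 = 51.49

51.49 m


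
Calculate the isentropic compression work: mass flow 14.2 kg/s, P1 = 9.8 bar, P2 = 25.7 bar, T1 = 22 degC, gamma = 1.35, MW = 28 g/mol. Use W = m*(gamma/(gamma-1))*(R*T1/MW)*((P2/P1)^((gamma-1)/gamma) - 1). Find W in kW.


Isentropic work: W = m*(gamma/(gamma-1))*(R*T1/MW)*((P2/P1)^((gamma-1)/gamma) - 1)
T1 = 22 + 273.15 = 295.15 K
Pressure ratio = 25.7 / 9.8 = 2.62245
Exponent = (1.35 - 1)/1.35 = 0.259259
(P2/P1)^exp - 1 = 2.62245^0.259259 - 1 = 0.283966
W = 14.2 * 1.35 / 0.35 * 8.314 * 295.15 / 28 * 0.283966 = 1363

1363 kW


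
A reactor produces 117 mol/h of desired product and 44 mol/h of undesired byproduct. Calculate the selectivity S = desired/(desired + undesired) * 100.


Selectivity = desired / (desired + undesired) * 100
Total products = 117 + 44 = 161 mol/h
S = 117 / 161 * 100
= 0.7267 * 100
= 72.67 %

72.67 %


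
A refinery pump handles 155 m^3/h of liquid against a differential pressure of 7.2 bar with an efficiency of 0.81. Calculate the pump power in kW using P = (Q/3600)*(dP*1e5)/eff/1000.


Q = 155 / 3600 = 0.0430556 m^3/s
P = 0.0430556 * (7.2 * 1e5) / 0.81 / 1000 = 38.27

38.27 kW


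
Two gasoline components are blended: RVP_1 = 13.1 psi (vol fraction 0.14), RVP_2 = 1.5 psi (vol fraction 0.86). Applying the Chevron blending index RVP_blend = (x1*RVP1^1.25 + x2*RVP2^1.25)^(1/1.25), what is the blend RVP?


Chevron index: RVP_blend = (sum xi*RVPi^1.25)^(1/1.25)
RVP^1.25 terms: 0.14 * 13.1^1.25 + 0.86 * 1.5^1.25 = 4.91675
RVP_blend = 4.91675^(1/1.25) = 3.576

3.576 psi


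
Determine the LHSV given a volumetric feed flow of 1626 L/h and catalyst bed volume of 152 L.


LHSV = volumetric feed rate / catalyst volume
= 1626 L/h / 152 L
= 10.70 h^-1

10.70 h^-1


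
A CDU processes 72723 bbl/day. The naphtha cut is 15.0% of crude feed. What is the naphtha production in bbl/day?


Crude throughput = 72723 bbl/day
Fraction yield = 15.0%
yield = throughput * fraction / 100
yield = 72723 * 15.0 / 100 = 10908.45

10908.45 bbl/day


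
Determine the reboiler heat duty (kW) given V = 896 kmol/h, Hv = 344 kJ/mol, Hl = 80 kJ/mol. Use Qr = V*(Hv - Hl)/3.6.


Qr = 896 * (344 - 80) / 3.6 = 896 * 264 / 3.6 = 65710

65710 kW


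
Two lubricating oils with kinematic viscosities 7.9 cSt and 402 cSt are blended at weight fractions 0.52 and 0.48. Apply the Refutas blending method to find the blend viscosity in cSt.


Refutas method: VBN_i = 14.534*ln(ln(visc_i + 0.8)) + 10.975, blended linearly by mass fraction; since VBN is linear in VBI_i = ln(ln(visc_i + 0.8)) and the fractions sum to 1, blend VBI directly: visc = exp(exp(VBI_blend)) - 0.8
VBI_1 = ln(ln(7.9 + 0.8)) = 0.771645
VBI_2 = ln(ln(402 + 0.8)) = 1.7915
VBI_blend = 0.52 * 0.771645 + 0.48 * 1.7915 = 1.26118
visc_blend = exp(exp(1.26118)) - 0.8 = 33.31

33.31 cSt


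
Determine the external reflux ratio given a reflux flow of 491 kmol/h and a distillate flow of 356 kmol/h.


Reflux ratio definition: R = L / D (liquid returned / distillate withdrawn)
L = 491 kmol/h, D = 356 kmol/h
R = 491 / 356 = 1.379

1.379


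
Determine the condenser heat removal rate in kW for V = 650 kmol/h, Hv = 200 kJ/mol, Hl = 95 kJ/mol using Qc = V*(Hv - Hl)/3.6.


Qc = 650 * (200 - 95) / 3.6 = 650 * 105 / 3.6 = 18960

18960 kW


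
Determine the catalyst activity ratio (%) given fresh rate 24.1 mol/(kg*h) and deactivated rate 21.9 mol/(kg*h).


Activity (%) = (rate_used / rate_fresh) * 100
rate_used = 21.9, rate_fresh = 24.1
= (21.9 / 24.1) * 100
= 0.9087 * 100 = 90.87

90.87 %


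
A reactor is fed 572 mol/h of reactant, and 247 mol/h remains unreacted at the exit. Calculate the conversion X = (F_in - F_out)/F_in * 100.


X = (F_in - F_out) / F_in * 100
Moles reacted = 572 - 247 = 325
X = 325 / 572 * 100
= 0.5682 * 100
= 56.82 %

56.82 %


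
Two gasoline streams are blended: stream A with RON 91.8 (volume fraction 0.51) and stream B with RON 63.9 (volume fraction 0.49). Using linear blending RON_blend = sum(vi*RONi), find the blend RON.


Linear blending: RON_blend = sum(vi * RONi)
Contribution 1: 0.51 * 91.8 = 46.818
Contribution 2: 0.49 * 63.9 = 31.311
RON_blend = 46.818 + 31.311 = 78.129

78.129


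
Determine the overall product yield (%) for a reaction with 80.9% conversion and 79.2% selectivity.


Overall yield = conversion (%) * selectivity (%) / 100
Conversion = 80.9%, Selectivity = 79.2%
Y = 80.9 * 79.2 / 100
= 64.0728 %

64.0728 %


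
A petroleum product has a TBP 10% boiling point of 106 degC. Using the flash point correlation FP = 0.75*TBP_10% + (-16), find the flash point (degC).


FP = 0.75 * 106 + (-16) = 63.5

63.5 degC


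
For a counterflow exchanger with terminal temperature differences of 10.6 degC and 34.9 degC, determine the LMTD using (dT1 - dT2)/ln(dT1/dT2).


LMTD = (dT1 - dT2) / ln(dT1/dT2)
= (10.6 - 34.9) / ln(10.6 / 34.9) = -24.3 / -1.19163 = 20.39

20.39 degC


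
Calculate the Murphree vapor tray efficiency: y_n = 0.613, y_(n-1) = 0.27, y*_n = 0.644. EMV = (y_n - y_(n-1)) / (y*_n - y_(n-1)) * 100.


Murphree vapor efficiency: EMV = (y_n - y_(n-1)) / (y*_n - y_(n-1)) * 100
EMV = (0.613 - 0.27) / (0.644 - 0.27) * 100 = 0.343 / 0.374 * 100 = 91.71

91.71 %


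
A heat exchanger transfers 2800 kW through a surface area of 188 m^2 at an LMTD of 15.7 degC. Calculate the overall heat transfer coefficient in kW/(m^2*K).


From Q = U*A*LMTD, U = Q / (A * LMTD)
U = 2800 / (188 * 15.7) = 2800 / 2951.6 = 0.9486

0.9486 kW/(m^2*K)


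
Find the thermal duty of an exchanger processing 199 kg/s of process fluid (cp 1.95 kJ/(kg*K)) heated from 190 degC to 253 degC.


Q = m_dot * cp * delta_T
delta_T = 253 - 190 = 63 K
Q = 199 * 1.95 * 63
= 388.05 * 63
= 24447.15 kW

24447.15 kW


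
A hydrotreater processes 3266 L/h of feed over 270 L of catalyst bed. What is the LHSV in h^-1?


LHSV = volumetric feed rate / catalyst volume
= 3266 L/h / 270 L
= 12.10 h^-1

12.10 h^-1


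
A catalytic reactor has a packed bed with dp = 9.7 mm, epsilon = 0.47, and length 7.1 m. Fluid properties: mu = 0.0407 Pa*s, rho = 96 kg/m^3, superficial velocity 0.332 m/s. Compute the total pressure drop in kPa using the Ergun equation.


dp = 9.7 mm = 0.0097 m
Viscous term = 150*0.0407*0.332*(1-0.47)^2 / (0.0097^2*0.47^3) = 58282.5
Inertial term = 1.75*96*0.332^2*(1-0.47) / (0.0097*0.47^3) = 9745.32
dP/L = 58282.5 + 9745.32 = 68027.8 Pa/m
dP = 68027.8 * 7.1 / 1000 = 483.0 kPa

483.0 kPa


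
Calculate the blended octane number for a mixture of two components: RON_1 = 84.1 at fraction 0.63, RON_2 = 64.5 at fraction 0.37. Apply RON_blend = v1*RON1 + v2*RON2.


Linear blending: RON_blend = sum(vi * RONi)
Contribution 1: 0.63 * 84.1 = 52.983
Contribution 2: 0.37 * 64.5 = 23.865
RON_blend = 52.983 + 23.865 = 76.848

76.848


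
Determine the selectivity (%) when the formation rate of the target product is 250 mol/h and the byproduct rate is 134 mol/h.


Selectivity = desired / (desired + undesired) * 100
Total products = 250 + 134 = 384 mol/h
S = 250 / 384 * 100
= 0.6510 * 100
= 65.10 %

65.10 %


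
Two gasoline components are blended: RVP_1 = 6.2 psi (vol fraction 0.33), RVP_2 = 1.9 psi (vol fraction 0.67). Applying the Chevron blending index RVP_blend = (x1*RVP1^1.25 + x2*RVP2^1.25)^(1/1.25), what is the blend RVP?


Chevron index: RVP_blend = (sum xi*RVPi^1.25)^(1/1.25)
RVP^1.25 terms: 0.33 * 6.2^1.25 + 0.67 * 1.9^1.25 = 4.72309
RVP_blend = 4.72309^(1/1.25) = 3.462

3.462 psi


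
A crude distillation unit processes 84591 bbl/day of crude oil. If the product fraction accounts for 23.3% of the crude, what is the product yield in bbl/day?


Crude throughput = 84591 bbl/day
Fraction yield = 23.3%
yield = throughput * fraction / 100
yield = 84591 * 23.3 / 100 = 19709.703

19709.703 bbl/day


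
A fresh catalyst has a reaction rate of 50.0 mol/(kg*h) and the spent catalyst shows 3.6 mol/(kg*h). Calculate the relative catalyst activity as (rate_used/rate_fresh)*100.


Activity (%) = (rate_used / rate_fresh) * 100
rate_used = 3.6, rate_fresh = 50.0
= (3.6 / 50.0) * 100
= 0.07200 * 100 = 7.200

7.200 %


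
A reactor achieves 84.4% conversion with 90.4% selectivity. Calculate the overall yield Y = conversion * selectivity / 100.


Overall yield = conversion (%) * selectivity (%) / 100
Conversion = 84.4%, Selectivity = 90.4%
Y = 84.4 * 90.4 / 100
= 76.2976 %

76.2976 %


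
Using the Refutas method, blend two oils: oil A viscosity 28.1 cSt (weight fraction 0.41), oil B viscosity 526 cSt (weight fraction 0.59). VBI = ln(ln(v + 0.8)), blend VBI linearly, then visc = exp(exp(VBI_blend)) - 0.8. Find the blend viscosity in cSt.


Refutas method: VBN_i = 14.534*ln(ln(visc_i + 0.8)) + 10.975, blended linearly by mass fraction; since VBN is linear in VBI_i = ln(ln(visc_i + 0.8)) and the fractions sum to 1, blend VBI directly: visc = exp(exp(VBI_blend)) - 0.8
VBI_1 = ln(ln(28.1 + 0.8)) = 1.21308
VBI_2 = ln(ln(526 + 0.8)) = 1.83527
VBI_blend = 0.41 * 1.21308 + 0.59 * 1.83527 = 1.58017
visc_blend = exp(exp(1.58017)) - 0.8 = 127.7

127.7 cSt


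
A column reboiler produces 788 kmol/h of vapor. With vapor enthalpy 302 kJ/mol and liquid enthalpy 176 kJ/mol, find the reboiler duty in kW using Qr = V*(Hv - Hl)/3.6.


Qr = 788 * (302 - 176) / 3.6 = 788 * 126 / 3.6 = 27580

27580 kW


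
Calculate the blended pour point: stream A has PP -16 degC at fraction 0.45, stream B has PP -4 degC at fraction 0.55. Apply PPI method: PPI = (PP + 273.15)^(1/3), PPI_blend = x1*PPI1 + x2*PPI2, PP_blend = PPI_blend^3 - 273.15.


PPI_1 = (-16 + 273.15)^(1/3) = 6.359098
PPI_2 = (-4 + 273.15)^(1/3) = 6.456514
PPI_blend = 0.45 * 6.359098 + 0.55 * 6.456514 = 6.412677
PP_blend = 6.412677^3 - 273.15 = 263.7048 - 273.15 = -9.45

-9.45 degC


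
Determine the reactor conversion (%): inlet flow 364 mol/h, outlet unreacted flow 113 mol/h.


X = (F_in - F_out) / F_in * 100
Moles reacted = 364 - 113 = 251
X = 251 / 364 * 100
= 0.6896 * 100
= 68.96 %

68.96 %


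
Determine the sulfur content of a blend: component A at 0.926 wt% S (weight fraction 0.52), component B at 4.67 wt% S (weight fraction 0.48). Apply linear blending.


Linear sulfur blending: S_blend = x1*S1 + x2*S2
Contribution 1: 0.52 * 0.926 = 0.48152 wt%
Contribution 2: 0.48 * 4.67 = 2.2416 wt%
S_blend = 0.48152 + 2.2416 = 2.72312

2.72312 wt%


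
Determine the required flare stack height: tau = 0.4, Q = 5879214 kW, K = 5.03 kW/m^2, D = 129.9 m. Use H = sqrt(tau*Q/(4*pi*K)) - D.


tau*Q/(4*pi*K) = 0.4 * 5879214 / (4 * pi * 5.03) = 37205
sqrt(37205) = 192.886
H = 192.886 - 129.9 = 62.99

62.99 m


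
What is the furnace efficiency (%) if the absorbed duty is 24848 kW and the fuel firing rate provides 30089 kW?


Furnace efficiency = Q_absorbed / Q_fuel * 100
= 24848 / 30089 * 100 = 82.58

82.58 %


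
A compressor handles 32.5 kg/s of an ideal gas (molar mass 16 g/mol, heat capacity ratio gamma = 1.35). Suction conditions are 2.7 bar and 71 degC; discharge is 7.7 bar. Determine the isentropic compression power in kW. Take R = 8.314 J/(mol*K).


Isentropic work: W = m*(gamma/(gamma-1))*(R*T1/MW)*((P2/P1)^((gamma-1)/gamma) - 1)
T1 = 71 + 273.15 = 344.15 K
Pressure ratio = 7.7 / 2.7 = 2.85185
Exponent = (1.35 - 1)/1.35 = 0.259259
(P2/P1)^exp - 1 = 2.85185^0.259259 - 1 = 0.312187
W = 32.5 * 1.35 / 0.35 * 8.314 * 344.15 / 16 * 0.312187 = 6998

6998 kW


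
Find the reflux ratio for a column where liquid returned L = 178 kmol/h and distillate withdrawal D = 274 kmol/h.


Reflux ratio definition: R = L / D (liquid returned / distillate withdrawn)
L = 178 kmol/h, D = 274 kmol/h
R = 178 / 274 = 0.6496

0.6496


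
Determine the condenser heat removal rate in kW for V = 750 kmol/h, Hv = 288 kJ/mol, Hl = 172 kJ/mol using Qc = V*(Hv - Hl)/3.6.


Qc = 750 * (288 - 172) / 3.6 = 750 * 116 / 3.6 = 24170

24170 kW


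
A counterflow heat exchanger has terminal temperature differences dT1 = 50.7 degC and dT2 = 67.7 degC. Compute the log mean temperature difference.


LMTD = (dT1 - dT2) / ln(dT1/dT2)
= (50.7 - 67.7) / ln(50.7 / 67.7) = -17 / -0.28916 = 58.79

58.79 degC


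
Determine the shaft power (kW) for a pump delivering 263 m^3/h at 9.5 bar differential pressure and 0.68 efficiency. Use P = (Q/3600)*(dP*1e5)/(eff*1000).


Q = 263 / 3600 = 0.0730556 m^3/s
P = 0.0730556 * (9.5 * 1e5) / 0.68 / 1000 = 102.1

102.1 kW


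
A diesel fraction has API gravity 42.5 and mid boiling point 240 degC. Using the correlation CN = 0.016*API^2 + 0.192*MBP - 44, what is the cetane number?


CN = 0.016 * 42.5^2 + 0.192 * 240 - 44
CN = 28.9 + 46.08 - 44 = 30.98

30.98


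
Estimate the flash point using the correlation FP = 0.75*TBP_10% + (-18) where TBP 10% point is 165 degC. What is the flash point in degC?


FP = 0.75 * 165 + (-18) = 105.75

105.75 degC


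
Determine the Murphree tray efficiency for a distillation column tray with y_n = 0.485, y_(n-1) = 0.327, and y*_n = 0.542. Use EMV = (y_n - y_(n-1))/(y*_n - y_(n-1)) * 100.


Murphree vapor efficiency: EMV = (y_n - y_(n-1)) / (y*_n - y_(n-1)) * 100
EMV = (0.485 - 0.327) / (0.542 - 0.327) * 100 = 0.158 / 0.215 * 100 = 73.49

73.49 %


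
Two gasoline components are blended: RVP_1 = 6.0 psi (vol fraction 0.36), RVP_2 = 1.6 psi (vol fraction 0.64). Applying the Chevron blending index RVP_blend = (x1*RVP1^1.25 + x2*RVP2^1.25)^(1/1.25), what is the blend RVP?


Chevron index: RVP_blend = (sum xi*RVPi^1.25)^(1/1.25)
RVP^1.25 terms: 0.36 * 6.0^1.25 + 0.64 * 1.6^1.25 = 4.53226
RVP_blend = 4.53226^(1/1.25) = 3.350

3.350 psi
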